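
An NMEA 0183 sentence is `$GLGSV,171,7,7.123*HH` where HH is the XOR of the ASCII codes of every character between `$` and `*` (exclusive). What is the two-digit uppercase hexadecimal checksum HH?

XOR the ASCII codes of the payload characters:
  'G' = 0x47 → acc = 0x47
  'L' = 0x4C → acc = 0x0B
  'G' = 0x47 → acc = 0x4C
  'S' = 0x53 → acc = 0x1F
  'V' = 0x56 → acc = 0x49
  ',' = 0x2C → acc = 0x65
  '1' = 0x31 → acc = 0x54
  '7' = 0x37 → acc = 0x63
  '1' = 0x31 → acc = 0x52
  ',' = 0x2C → acc = 0x7E
  '7' = 0x37 → acc = 0x49
  ',' = 0x2C → acc = 0x65
  '7' = 0x37 → acc = 0x52
  '.' = 0x2E → acc = 0x7C
  '1' = 0x31 → acc = 0x4D
  '2' = 0x32 → acc = 0x7F
  '3' = 0x33 → acc = 0x4C
Checksum = 0x4C.

4C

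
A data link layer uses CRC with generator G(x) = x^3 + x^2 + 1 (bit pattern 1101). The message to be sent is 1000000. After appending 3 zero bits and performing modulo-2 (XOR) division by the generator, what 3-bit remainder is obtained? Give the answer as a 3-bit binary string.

Append 3 zeros: 1000000000. Divide by 1101 (XOR where the leading bit is 1):
  pos 0: 1000 XOR 1101 = 0101
  pos 1: 1010 XOR 1101 = 0111
  pos 2: 1110 XOR 1101 = 0011
  pos 4: 1100 XOR 1101 = 0001
Remainder (last 3 bits) = 100. This is the CRC / FCS.

100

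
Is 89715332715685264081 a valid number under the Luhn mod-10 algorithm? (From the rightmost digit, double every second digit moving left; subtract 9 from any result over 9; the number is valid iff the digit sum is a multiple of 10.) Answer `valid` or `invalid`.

From the right, keep odd positions and double even positions (subtract 9 from any doubled value over 9):
  doubled (positions 2,4,...): 7 8 4 7 1 5 6 1 5 7 → sum 51
  kept (positions 1,3,...): 1 0 6 5 6 1 2 3 1 9 → sum 34
Total = 85.
85 mod 10 = 5, so the number is invalid.

invalid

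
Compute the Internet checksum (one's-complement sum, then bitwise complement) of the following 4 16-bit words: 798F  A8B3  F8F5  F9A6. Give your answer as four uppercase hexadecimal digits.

One's-complement addition (fold any carry out of bit 15 back into bit 0):
  0x798F + 0xA8B3 = 0x12242 → wrap carry → 0x2243
  0x2243 + 0xF8F5 = 0x11B38 → wrap carry → 0x1B39
  0x1B39 + 0xF9A6 = 0x114DF → wrap carry → 0x14E0
One's-complement sum = 0x14E0.
Checksum = ~0x14E0 & 0xFFFF = 0xEB1F.

EB1F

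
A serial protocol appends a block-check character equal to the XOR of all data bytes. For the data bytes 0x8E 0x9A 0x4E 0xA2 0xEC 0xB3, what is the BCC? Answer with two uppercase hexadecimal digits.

A7

XOR the bytes together:
  start with 0x8E
  0x8E ⊕ 0x9A = 0x14
  0x14 ⊕ 0x4E = 0x5A
  0x5A ⊕ 0xA2 = 0xF8
  0xF8 ⊕ 0xEC = 0x14
  0x14 ⊕ 0xB3 = 0xA7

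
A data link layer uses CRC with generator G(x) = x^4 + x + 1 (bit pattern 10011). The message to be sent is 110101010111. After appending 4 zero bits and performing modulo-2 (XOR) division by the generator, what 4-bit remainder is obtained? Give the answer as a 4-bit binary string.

Append 4 zeros: 1101010101110000. Divide by 10011 (XOR where the leading bit is 1):
  pos 0: 11010 XOR 10011 = 01001
  pos 1: 10011 XOR 10011 = 00000
  pos 7: 10111 XOR 10011 = 00100
  pos 9: 10000 XOR 10011 = 00011
Remainder (last 4 bits) = 1100. This is the CRC / FCS.

1100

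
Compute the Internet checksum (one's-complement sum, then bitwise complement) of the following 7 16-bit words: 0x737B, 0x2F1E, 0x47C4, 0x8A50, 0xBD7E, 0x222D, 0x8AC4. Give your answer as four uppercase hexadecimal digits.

One's-complement addition (fold any carry out of bit 15 back into bit 0):
  0x737B + 0x2F1E = 0x0A299
  0xA299 + 0x47C4 = 0x0EA5D
  0xEA5D + 0x8A50 = 0x174AD → wrap carry → 0x74AE
  0x74AE + 0xBD7E = 0x1322C → wrap carry → 0x322D
  0x322D + 0x222D = 0x0545A
  0x545A + 0x8AC4 = 0x0DF1E
One's-complement sum = 0xDF1E.
Checksum = ~0xDF1E & 0xFFFF = 0x20E1.

20E1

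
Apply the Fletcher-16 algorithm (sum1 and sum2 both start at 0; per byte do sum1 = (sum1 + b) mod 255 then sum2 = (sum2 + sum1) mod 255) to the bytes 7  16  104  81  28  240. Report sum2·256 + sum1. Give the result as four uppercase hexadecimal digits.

39DD

Running sums (mod 255):
  after byte 0 (7): sum1=7, sum2=7
  after byte 1 (16): sum1=23, sum2=30
  after byte 2 (104): sum1=127, sum2=157
  after byte 3 (81): sum1=208, sum2=110
  after byte 4 (28): sum1=236, sum2=91
  after byte 5 (240): sum1=221, sum2=57
Checksum = sum2·256 + sum1 = 57·256 + 221 = 14813 = 0x39DD.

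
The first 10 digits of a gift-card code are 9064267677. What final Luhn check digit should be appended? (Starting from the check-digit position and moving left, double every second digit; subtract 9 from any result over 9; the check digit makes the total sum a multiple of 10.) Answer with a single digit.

0

Partial digits right→left: 7 7 6 7 6 2 4 6 0 9
Double every second digit counting from the check-digit position (so the 1st, 3rd, 5th, ... of the partial from the right).
  doubled (with −9 where >9): 5 3 3 8 0 → sum 19
  kept as-is: 7 7 2 6 9 → sum 31
Total = 19 + 31 = 50.
Check digit = (10 − (50 mod 10)) mod 10 = 0.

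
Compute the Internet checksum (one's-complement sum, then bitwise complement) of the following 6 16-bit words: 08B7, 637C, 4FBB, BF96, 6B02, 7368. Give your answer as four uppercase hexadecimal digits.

One's-complement addition (fold any carry out of bit 15 back into bit 0):
  0x08B7 + 0x637C = 0x06C33
  0x6C33 + 0x4FBB = 0x0BBEE
  0xBBEE + 0xBF96 = 0x17B84 → wrap carry → 0x7B85
  0x7B85 + 0x6B02 = 0x0E687
  0xE687 + 0x7368 = 0x159EF → wrap carry → 0x59F0
One's-complement sum = 0x59F0.
Checksum = ~0x59F0 & 0xFFFF = 0xA60F.

A60F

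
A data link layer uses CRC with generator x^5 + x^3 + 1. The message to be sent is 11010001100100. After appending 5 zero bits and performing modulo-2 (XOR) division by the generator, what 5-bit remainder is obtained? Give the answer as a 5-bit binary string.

10110

Append 5 zeros: 1101000110010000000. Divide by 101001 (XOR where the leading bit is 1):
  pos 0: 110100 XOR 101001 = 011101
  pos 1: 111010 XOR 101001 = 010011
  pos 2: 100111 XOR 101001 = 001110
  pos 4: 111010 XOR 101001 = 010011
  pos 5: 100110 XOR 101001 = 001111
  pos 7: 111110 XOR 101001 = 010111
  pos 8: 101110 XOR 101001 = 000111
  pos 11: 111000 XOR 101001 = 010001
  pos 12: 100010 XOR 101001 = 001011
Remainder (last 5 bits) = 10110. This is the CRC / FCS.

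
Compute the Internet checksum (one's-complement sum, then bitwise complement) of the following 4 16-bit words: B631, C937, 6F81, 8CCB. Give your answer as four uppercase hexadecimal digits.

8449

One's-complement addition (fold any carry out of bit 15 back into bit 0):
  0xB631 + 0xC937 = 0x17F68 → wrap carry → 0x7F69
  0x7F69 + 0x6F81 = 0x0EEEA
  0xEEEA + 0x8CCB = 0x17BB5 → wrap carry → 0x7BB6
One's-complement sum = 0x7BB6.
Checksum = ~0x7BB6 & 0xFFFF = 0x8449.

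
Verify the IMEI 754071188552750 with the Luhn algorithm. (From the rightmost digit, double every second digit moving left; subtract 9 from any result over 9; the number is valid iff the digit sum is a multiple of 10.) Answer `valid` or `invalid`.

From the right, keep odd positions and double even positions (subtract 9 from any doubled value over 9):
  doubled (positions 2,4,...): 1 4 1 7 2 0 1 → sum 16
  kept (positions 1,3,...): 0 7 5 8 1 7 4 7 → sum 39
Total = 55.
55 mod 10 = 5, so the number is invalid.

invalid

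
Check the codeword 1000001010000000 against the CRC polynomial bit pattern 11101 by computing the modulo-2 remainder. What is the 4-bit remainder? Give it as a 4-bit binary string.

Modulo-2 division of 1000001010000000 by 11101:
  pos 0: 10000 XOR 11101 = 01101
  pos 1: 11010 XOR 11101 = 00111
  pos 3: 11110 XOR 11101 = 00011
  pos 6: 11100 XOR 11101 = 00001
  pos 10: 10000 XOR 11101 = 01101
  pos 11: 11010 XOR 11101 = 00111
Remainder = 0111 (nonzero — an error is detected).

0111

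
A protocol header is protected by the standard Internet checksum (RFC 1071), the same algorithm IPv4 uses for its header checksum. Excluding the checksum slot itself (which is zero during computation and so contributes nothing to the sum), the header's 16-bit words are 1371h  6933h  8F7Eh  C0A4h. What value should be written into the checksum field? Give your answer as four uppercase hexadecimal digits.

3338

One's-complement addition (fold any carry out of bit 15 back into bit 0):
  0x1371 + 0x6933 = 0x07CA4
  0x7CA4 + 0x8F7E = 0x10C22 → wrap carry → 0x0C23
  0x0C23 + 0xC0A4 = 0x0CCC7
One's-complement sum = 0xCCC7.
Checksum = ~0xCCC7 & 0xFFFF = 0x3338.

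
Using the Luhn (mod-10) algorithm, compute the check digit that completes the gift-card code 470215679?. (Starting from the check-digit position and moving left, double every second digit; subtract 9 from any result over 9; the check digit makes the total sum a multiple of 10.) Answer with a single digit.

Partial digits right→left: 9 7 6 5 1 2 0 7 4
Double every second digit counting from the check-digit position (so the 1st, 3rd, 5th, ... of the partial from the right).
  doubled (with −9 where >9): 9 3 2 0 8 → sum 22
  kept as-is: 7 5 2 7 → sum 21
Total = 22 + 21 = 43.
Check digit = (10 − (43 mod 10)) mod 10 = 7.

7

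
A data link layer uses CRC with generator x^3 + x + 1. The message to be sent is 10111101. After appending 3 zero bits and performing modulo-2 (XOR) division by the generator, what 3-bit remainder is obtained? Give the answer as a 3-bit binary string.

Append 3 zeros: 10111101000. Divide by 1011 (XOR where the leading bit is 1):
  pos 0: 1011 XOR 1011 = 0000
  pos 4: 1101 XOR 1011 = 0110
  pos 5: 1100 XOR 1011 = 0111
  pos 6: 1110 XOR 1011 = 0101
  pos 7: 1010 XOR 1011 = 0001
Remainder (last 3 bits) = 001. This is the CRC / FCS.

001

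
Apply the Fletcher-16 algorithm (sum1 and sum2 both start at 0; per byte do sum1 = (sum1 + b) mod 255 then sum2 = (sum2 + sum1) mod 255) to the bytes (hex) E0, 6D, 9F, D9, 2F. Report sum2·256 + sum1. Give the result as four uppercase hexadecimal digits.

Running sums (mod 255):
  after byte 0 (E0): sum1=224, sum2=224
  after byte 1 (6D): sum1=78, sum2=47
  after byte 2 (9F): sum1=237, sum2=29
  after byte 3 (D9): sum1=199, sum2=228
  after byte 4 (2F): sum1=246, sum2=219
Checksum = sum2·256 + sum1 = 219·256 + 246 = 56310 = 0xDBF6.

DBF6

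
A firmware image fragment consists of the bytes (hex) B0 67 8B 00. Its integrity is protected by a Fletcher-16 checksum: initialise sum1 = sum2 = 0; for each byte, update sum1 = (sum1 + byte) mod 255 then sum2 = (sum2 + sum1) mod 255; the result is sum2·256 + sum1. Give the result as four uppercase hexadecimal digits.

10A3

Running sums (mod 255):
  after byte 0 (B0): sum1=176, sum2=176
  after byte 1 (67): sum1=24, sum2=200
  after byte 2 (8B): sum1=163, sum2=108
  after byte 3 (00): sum1=163, sum2=16
Checksum = sum2·256 + sum1 = 16·256 + 163 = 4259 = 0x10A3.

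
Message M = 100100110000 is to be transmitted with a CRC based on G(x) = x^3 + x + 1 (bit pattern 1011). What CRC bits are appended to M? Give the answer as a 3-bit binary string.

Append 3 zeros: 100100110000000. Divide by 1011 (XOR where the leading bit is 1):
  pos 0: 1001 XOR 1011 = 0010
  pos 2: 1000 XOR 1011 = 0011
  pos 4: 1111 XOR 1011 = 0100
  pos 5: 1000 XOR 1011 = 0011
  pos 7: 1100 XOR 1011 = 0111
  pos 8: 1110 XOR 1011 = 0101
  pos 9: 1010 XOR 1011 = 0001
Remainder (last 3 bits) = 100. This is the CRC / FCS.

100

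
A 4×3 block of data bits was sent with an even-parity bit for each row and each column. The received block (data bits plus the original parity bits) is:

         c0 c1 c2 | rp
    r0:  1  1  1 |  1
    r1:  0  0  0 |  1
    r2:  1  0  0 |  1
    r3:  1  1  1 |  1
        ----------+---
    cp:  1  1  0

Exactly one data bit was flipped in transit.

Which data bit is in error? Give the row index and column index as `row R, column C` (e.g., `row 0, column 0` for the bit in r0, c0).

Recompute each row's even parity and compare to rp:
  r0: data parity 1, sent rp 1 → ok
  r1: data parity 0, sent rp 1 → mismatch
  r2: data parity 1, sent rp 1 → ok
  r3: data parity 1, sent rp 1 → ok
Recompute each column's even parity and compare to cp:
  c0: data parity 1, sent cp 1 → ok
  c1: data parity 0, sent cp 1 → mismatch
  c2: data parity 0, sent cp 0 → ok
Exactly one row (r1) and one column (c1) fail → the flipped bit is at their intersection.

row 1, column 1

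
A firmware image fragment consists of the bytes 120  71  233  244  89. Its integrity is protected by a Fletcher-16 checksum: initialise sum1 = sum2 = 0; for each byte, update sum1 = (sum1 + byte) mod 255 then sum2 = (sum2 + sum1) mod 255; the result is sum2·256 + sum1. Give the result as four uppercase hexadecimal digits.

78F7

Running sums (mod 255):
  after byte 0 (120): sum1=120, sum2=120
  after byte 1 (71): sum1=191, sum2=56
  after byte 2 (233): sum1=169, sum2=225
  after byte 3 (244): sum1=158, sum2=128
  after byte 4 (89): sum1=247, sum2=120
Checksum = sum2·256 + sum1 = 120·256 + 247 = 30967 = 0x78F7.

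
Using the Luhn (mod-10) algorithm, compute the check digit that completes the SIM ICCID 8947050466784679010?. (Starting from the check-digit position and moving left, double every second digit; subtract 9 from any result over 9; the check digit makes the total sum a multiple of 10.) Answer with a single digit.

9

Partial digits right→left: 0 1 0 9 7 6 4 8 7 6 6 4 0 5 0 7 4 9 8
Double every second digit counting from the check-digit position (so the 1st, 3rd, 5th, ... of the partial from the right).
  doubled (with −9 where >9): 0 0 5 8 5 3 0 0 8 7 → sum 36
  kept as-is: 1 9 6 8 6 4 5 7 9 → sum 55
Total = 36 + 55 = 91.
Check digit = (10 − (91 mod 10)) mod 10 = 9.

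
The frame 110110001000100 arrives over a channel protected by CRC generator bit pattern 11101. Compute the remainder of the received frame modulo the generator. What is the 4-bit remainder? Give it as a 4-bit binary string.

Modulo-2 division of 110110001000100 by 11101:
  pos 0: 11011 XOR 11101 = 00110
  pos 2: 11000 XOR 11101 = 00101
  pos 4: 10101 XOR 11101 = 01000
  pos 5: 10000 XOR 11101 = 01101
  pos 6: 11010 XOR 11101 = 00111
  pos 8: 11101 XOR 11101 = 00000
Remainder = 0000 (zero — the frame passes the CRC check).

0000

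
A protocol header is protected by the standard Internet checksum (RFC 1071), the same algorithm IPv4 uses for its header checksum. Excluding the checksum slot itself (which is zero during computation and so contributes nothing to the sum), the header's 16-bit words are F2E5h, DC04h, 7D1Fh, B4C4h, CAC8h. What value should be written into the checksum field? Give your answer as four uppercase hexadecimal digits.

One's-complement addition (fold any carry out of bit 15 back into bit 0):
  0xF2E5 + 0xDC04 = 0x1CEE9 → wrap carry → 0xCEEA
  0xCEEA + 0x7D1F = 0x14C09 → wrap carry → 0x4C0A
  0x4C0A + 0xB4C4 = 0x100CE → wrap carry → 0x00CF
  0x00CF + 0xCAC8 = 0x0CB97
One's-complement sum = 0xCB97.
Checksum = ~0xCB97 & 0xFFFF = 0x3468.

3468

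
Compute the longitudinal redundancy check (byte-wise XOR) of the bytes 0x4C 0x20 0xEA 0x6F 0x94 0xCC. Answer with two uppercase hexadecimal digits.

B1

XOR the bytes together:
  start with 0x4C
  0x4C ⊕ 0x20 = 0x6C
  0x6C ⊕ 0xEA = 0x86
  0x86 ⊕ 0x6F = 0xE9
  0xE9 ⊕ 0x94 = 0x7D
  0x7D ⊕ 0xCC = 0xB1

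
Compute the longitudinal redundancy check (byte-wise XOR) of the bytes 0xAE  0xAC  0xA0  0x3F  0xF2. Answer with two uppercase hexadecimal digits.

6F

XOR the bytes together:
  start with 0xAE
  0xAE ⊕ 0xAC = 0x02
  0x02 ⊕ 0xA0 = 0xA2
  0xA2 ⊕ 0x3F = 0x9D
  0x9D ⊕ 0xF2 = 0x6F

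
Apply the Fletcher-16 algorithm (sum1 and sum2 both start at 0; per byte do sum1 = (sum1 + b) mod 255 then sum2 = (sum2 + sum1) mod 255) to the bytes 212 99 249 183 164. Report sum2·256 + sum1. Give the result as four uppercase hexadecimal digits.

B78E

Running sums (mod 255):
  after byte 0 (212): sum1=212, sum2=212
  after byte 1 (99): sum1=56, sum2=13
  after byte 2 (249): sum1=50, sum2=63
  after byte 3 (183): sum1=233, sum2=41
  after byte 4 (164): sum1=142, sum2=183
Checksum = sum2·256 + sum1 = 183·256 + 142 = 46990 = 0xB78E.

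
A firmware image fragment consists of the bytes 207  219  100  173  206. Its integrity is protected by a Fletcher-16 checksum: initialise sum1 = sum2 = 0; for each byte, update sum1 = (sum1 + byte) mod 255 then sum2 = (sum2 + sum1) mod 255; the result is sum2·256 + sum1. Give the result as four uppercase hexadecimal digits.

D58C

Running sums (mod 255):
  after byte 0 (207): sum1=207, sum2=207
  after byte 1 (219): sum1=171, sum2=123
  after byte 2 (100): sum1=16, sum2=139
  after byte 3 (173): sum1=189, sum2=73
  after byte 4 (206): sum1=140, sum2=213
Checksum = sum2·256 + sum1 = 213·256 + 140 = 54668 = 0xD58C.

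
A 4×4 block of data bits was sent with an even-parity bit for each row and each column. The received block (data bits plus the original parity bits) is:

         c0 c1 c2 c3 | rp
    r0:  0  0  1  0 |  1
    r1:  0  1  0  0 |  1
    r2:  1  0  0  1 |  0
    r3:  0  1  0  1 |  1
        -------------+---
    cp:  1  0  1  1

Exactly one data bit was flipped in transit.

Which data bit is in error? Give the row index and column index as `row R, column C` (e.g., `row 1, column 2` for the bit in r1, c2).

Recompute each row's even parity and compare to rp:
  r0: data parity 1, sent rp 1 → ok
  r1: data parity 1, sent rp 1 → ok
  r2: data parity 0, sent rp 0 → ok
  r3: data parity 0, sent rp 1 → mismatch
Recompute each column's even parity and compare to cp:
  c0: data parity 1, sent cp 1 → ok
  c1: data parity 0, sent cp 0 → ok
  c2: data parity 1, sent cp 1 → ok
  c3: data parity 0, sent cp 1 → mismatch
Exactly one row (r3) and one column (c3) fail → the flipped bit is at their intersection.

row 3, column 3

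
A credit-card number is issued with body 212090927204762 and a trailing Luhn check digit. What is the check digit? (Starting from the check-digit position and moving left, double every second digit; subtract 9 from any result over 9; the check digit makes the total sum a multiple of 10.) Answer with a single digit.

Partial digits right→left: 2 6 7 4 0 2 7 2 9 0 9 0 2 1 2
Double every second digit counting from the check-digit position (so the 1st, 3rd, 5th, ... of the partial from the right).
  doubled (with −9 where >9): 4 5 0 5 9 9 4 4 → sum 40
  kept as-is: 6 4 2 2 0 0 1 → sum 15
Total = 40 + 15 = 55.
Check digit = (10 − (55 mod 10)) mod 10 = 5.

5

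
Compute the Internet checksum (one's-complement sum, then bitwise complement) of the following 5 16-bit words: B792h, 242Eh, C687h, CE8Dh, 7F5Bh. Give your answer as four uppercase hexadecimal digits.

0FCE

One's-complement addition (fold any carry out of bit 15 back into bit 0):
  0xB792 + 0x242E = 0x0DBC0
  0xDBC0 + 0xC687 = 0x1A247 → wrap carry → 0xA248
  0xA248 + 0xCE8D = 0x170D5 → wrap carry → 0x70D6
  0x70D6 + 0x7F5B = 0x0F031
One's-complement sum = 0xF031.
Checksum = ~0xF031 & 0xFFFF = 0x0FCE.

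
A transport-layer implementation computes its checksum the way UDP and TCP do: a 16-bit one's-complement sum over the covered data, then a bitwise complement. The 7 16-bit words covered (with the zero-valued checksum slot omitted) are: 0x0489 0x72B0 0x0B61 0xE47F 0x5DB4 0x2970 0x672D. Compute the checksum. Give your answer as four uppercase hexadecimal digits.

One's-complement addition (fold any carry out of bit 15 back into bit 0):
  0x0489 + 0x72B0 = 0x07739
  0x7739 + 0x0B61 = 0x0829A
  0x829A + 0xE47F = 0x16719 → wrap carry → 0x671A
  0x671A + 0x5DB4 = 0x0C4CE
  0xC4CE + 0x2970 = 0x0EE3E
  0xEE3E + 0x672D = 0x1556B → wrap carry → 0x556C
One's-complement sum = 0x556C.
Checksum = ~0x556C & 0xFFFF = 0xAA93.

AA93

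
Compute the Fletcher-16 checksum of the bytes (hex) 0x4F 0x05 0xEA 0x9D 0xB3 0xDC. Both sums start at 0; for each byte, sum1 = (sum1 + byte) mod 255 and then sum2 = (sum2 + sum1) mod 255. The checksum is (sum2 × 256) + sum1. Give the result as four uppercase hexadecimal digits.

Running sums (mod 255):
  after byte 0 (0x4F): sum1=79, sum2=79
  after byte 1 (0x05): sum1=84, sum2=163
  after byte 2 (0xEA): sum1=63, sum2=226
  after byte 3 (0x9D): sum1=220, sum2=191
  after byte 4 (0xB3): sum1=144, sum2=80
  after byte 5 (0xDC): sum1=109, sum2=189
Checksum = sum2·256 + sum1 = 189·256 + 109 = 48493 = 0xBD6D.

BD6D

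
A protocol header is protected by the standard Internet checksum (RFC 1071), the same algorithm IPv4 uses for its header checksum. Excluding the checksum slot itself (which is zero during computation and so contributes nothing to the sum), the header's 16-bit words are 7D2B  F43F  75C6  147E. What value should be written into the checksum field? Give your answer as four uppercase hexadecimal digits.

0450

One's-complement addition (fold any carry out of bit 15 back into bit 0):
  0x7D2B + 0xF43F = 0x1716A → wrap carry → 0x716B
  0x716B + 0x75C6 = 0x0E731
  0xE731 + 0x147E = 0x0FBAF
One's-complement sum = 0xFBAF.
Checksum = ~0xFBAF & 0xFFFF = 0x0450.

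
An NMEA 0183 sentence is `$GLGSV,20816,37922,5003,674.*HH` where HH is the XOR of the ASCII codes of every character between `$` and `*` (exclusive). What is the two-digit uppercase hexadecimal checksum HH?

XOR the ASCII codes of the payload characters:
  'G' = 0x47 → acc = 0x47
  'L' = 0x4C → acc = 0x0B
  'G' = 0x47 → acc = 0x4C
  'S' = 0x53 → acc = 0x1F
  'V' = 0x56 → acc = 0x49
  ',' = 0x2C → acc = 0x65
  '2' = 0x32 → acc = 0x57
  '0' = 0x30 → acc = 0x67
  '8' = 0x38 → acc = 0x5F
  '1' = 0x31 → acc = 0x6E
  '6' = 0x36 → acc = 0x58
  ',' = 0x2C → acc = 0x74
  '3' = 0x33 → acc = 0x47
  '7' = 0x37 → acc = 0x70
  '9' = 0x39 → acc = 0x49
  '2' = 0x32 → acc = 0x7B
  '2' = 0x32 → acc = 0x49
  ',' = 0x2C → acc = 0x65
  '5' = 0x35 → acc = 0x50
  '0' = 0x30 → acc = 0x60
  '0' = 0x30 → acc = 0x50
  '3' = 0x33 → acc = 0x63
  ',' = 0x2C → acc = 0x4F
  '6' = 0x36 → acc = 0x79
  '7' = 0x37 → acc = 0x4E
  '4' = 0x34 → acc = 0x7A
  '.' = 0x2E → acc = 0x54
Checksum = 0x54.

54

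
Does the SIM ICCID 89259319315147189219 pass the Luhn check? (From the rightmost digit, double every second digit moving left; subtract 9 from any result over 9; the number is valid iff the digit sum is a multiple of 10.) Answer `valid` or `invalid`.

invalid

From the right, keep odd positions and double even positions (subtract 9 from any doubled value over 9):
  doubled (positions 2,4,...): 2 9 2 8 1 6 2 9 4 7 → sum 50
  kept (positions 1,3,...): 9 2 8 7 1 1 9 3 5 9 → sum 54
Total = 104.
104 mod 10 = 4, so the number is invalid.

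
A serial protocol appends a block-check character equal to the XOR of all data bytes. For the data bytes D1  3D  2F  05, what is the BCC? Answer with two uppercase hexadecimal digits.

C6

XOR the bytes together:
  start with 0xD1
  0xD1 ⊕ 0x3D = 0xEC
  0xEC ⊕ 0x2F = 0xC3
  0xC3 ⊕ 0x05 = 0xC6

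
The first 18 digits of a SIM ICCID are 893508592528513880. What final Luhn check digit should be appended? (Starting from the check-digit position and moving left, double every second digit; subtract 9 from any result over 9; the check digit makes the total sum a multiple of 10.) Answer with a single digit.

1

Partial digits right→left: 0 8 8 3 1 5 8 2 5 2 9 5 8 0 5 3 9 8
Double every second digit counting from the check-digit position (so the 1st, 3rd, 5th, ... of the partial from the right).
  doubled (with −9 where >9): 0 7 2 7 1 9 7 1 9 → sum 43
  kept as-is: 8 3 5 2 2 5 0 3 8 → sum 36
Total = 43 + 36 = 79.
Check digit = (10 − (79 mod 10)) mod 10 = 1.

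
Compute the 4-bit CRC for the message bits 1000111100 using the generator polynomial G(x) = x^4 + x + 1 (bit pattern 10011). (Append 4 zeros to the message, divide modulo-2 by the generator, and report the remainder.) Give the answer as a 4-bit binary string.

Append 4 zeros: 10001111000000. Divide by 10011 (XOR where the leading bit is 1):
  pos 0: 10001 XOR 10011 = 00010
  pos 3: 10111 XOR 10011 = 00100
  pos 5: 10000 XOR 10011 = 00011
  pos 8: 11000 XOR 10011 = 01011
  pos 9: 10110 XOR 10011 = 00101
Remainder (last 4 bits) = 0101. This is the CRC / FCS.

0101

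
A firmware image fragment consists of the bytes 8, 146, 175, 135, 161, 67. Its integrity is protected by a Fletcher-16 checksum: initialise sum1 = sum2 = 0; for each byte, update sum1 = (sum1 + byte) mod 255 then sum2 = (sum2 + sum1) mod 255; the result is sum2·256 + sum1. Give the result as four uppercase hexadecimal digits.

Running sums (mod 255):
  after byte 0 (8): sum1=8, sum2=8
  after byte 1 (146): sum1=154, sum2=162
  after byte 2 (175): sum1=74, sum2=236
  after byte 3 (135): sum1=209, sum2=190
  after byte 4 (161): sum1=115, sum2=50
  after byte 5 (67): sum1=182, sum2=232
Checksum = sum2·256 + sum1 = 232·256 + 182 = 59574 = 0xE8B6.

E8B6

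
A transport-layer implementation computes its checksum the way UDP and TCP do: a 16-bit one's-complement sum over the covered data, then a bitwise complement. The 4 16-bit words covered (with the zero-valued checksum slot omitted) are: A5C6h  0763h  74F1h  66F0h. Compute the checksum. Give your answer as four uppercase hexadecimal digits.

76F4

One's-complement addition (fold any carry out of bit 15 back into bit 0):
  0xA5C6 + 0x0763 = 0x0AD29
  0xAD29 + 0x74F1 = 0x1221A → wrap carry → 0x221B
  0x221B + 0x66F0 = 0x0890B
One's-complement sum = 0x890B.
Checksum = ~0x890B & 0xFFFF = 0x76F4.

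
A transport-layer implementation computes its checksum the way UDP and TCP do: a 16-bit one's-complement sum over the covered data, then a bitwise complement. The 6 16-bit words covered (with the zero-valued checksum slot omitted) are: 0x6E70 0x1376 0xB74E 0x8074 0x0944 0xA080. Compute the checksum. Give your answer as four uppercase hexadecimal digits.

9C91

One's-complement addition (fold any carry out of bit 15 back into bit 0):
  0x6E70 + 0x1376 = 0x081E6
  0x81E6 + 0xB74E = 0x13934 → wrap carry → 0x3935
  0x3935 + 0x8074 = 0x0B9A9
  0xB9A9 + 0x0944 = 0x0C2ED
  0xC2ED + 0xA080 = 0x1636D → wrap carry → 0x636E
One's-complement sum = 0x636E.
Checksum = ~0x636E & 0xFFFF = 0x9C91.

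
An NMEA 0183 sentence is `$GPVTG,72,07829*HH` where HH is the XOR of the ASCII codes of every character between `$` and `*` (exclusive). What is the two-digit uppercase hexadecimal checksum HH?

XOR the ASCII codes of the payload characters:
  'G' = 0x47 → acc = 0x47
  'P' = 0x50 → acc = 0x17
  'V' = 0x56 → acc = 0x41
  'T' = 0x54 → acc = 0x15
  'G' = 0x47 → acc = 0x52
  ',' = 0x2C → acc = 0x7E
  '7' = 0x37 → acc = 0x49
  '2' = 0x32 → acc = 0x7B
  ',' = 0x2C → acc = 0x57
  '0' = 0x30 → acc = 0x67
  '7' = 0x37 → acc = 0x50
  '8' = 0x38 → acc = 0x68
  '2' = 0x32 → acc = 0x5A
  '9' = 0x39 → acc = 0x63
Checksum = 0x63.

63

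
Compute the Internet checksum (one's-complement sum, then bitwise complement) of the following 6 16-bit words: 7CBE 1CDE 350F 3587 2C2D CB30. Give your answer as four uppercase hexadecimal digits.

One's-complement addition (fold any carry out of bit 15 back into bit 0):
  0x7CBE + 0x1CDE = 0x0999C
  0x999C + 0x350F = 0x0CEAB
  0xCEAB + 0x3587 = 0x10432 → wrap carry → 0x0433
  0x0433 + 0x2C2D = 0x03060
  0x3060 + 0xCB30 = 0x0FB90
One's-complement sum = 0xFB90.
Checksum = ~0xFB90 & 0xFFFF = 0x046F.

046F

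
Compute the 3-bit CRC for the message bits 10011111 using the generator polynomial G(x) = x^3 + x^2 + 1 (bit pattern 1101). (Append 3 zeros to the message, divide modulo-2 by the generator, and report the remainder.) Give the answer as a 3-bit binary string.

011

Append 3 zeros: 10011111000. Divide by 1101 (XOR where the leading bit is 1):
  pos 0: 1001 XOR 1101 = 0100
  pos 1: 1001 XOR 1101 = 0100
  pos 2: 1001 XOR 1101 = 0100
  pos 3: 1001 XOR 1101 = 0100
  pos 4: 1001 XOR 1101 = 0100
  pos 5: 1000 XOR 1101 = 0101
  pos 6: 1010 XOR 1101 = 0111
  pos 7: 1110 XOR 1101 = 0011
Remainder (last 3 bits) = 011. This is the CRC / FCS.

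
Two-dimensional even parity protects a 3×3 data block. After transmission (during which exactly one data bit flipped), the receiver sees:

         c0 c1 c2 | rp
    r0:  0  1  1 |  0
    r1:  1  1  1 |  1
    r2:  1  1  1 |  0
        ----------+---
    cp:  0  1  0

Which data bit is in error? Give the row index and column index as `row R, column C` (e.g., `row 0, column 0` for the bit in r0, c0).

row 2, column 2

Recompute each row's even parity and compare to rp:
  r0: data parity 0, sent rp 0 → ok
  r1: data parity 1, sent rp 1 → ok
  r2: data parity 1, sent rp 0 → mismatch
Recompute each column's even parity and compare to cp:
  c0: data parity 0, sent cp 0 → ok
  c1: data parity 1, sent cp 1 → ok
  c2: data parity 1, sent cp 0 → mismatch
Exactly one row (r2) and one column (c2) fail → the flipped bit is at their intersection.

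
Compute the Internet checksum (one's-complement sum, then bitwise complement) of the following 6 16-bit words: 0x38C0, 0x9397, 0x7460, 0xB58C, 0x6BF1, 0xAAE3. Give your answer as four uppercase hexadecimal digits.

One's-complement addition (fold any carry out of bit 15 back into bit 0):
  0x38C0 + 0x9397 = 0x0CC57
  0xCC57 + 0x7460 = 0x140B7 → wrap carry → 0x40B8
  0x40B8 + 0xB58C = 0x0F644
  0xF644 + 0x6BF1 = 0x16235 → wrap carry → 0x6236
  0x6236 + 0xAAE3 = 0x10D19 → wrap carry → 0x0D1A
One's-complement sum = 0x0D1A.
Checksum = ~0x0D1A & 0xFFFF = 0xF2E5.

F2E5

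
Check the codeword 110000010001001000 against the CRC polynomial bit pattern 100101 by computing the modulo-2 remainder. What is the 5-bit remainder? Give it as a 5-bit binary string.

Modulo-2 division of 110000010001001000 by 100101:
  pos 0: 110000 XOR 100101 = 010101
  pos 1: 101010 XOR 100101 = 001111
  pos 3: 111110 XOR 100101 = 011011
  pos 4: 110110 XOR 100101 = 010011
  pos 5: 100110 XOR 100101 = 000011
  pos 9: 111001 XOR 100101 = 011100
  pos 10: 111000 XOR 100101 = 011101
  pos 11: 111010 XOR 100101 = 011111
  pos 12: 111110 XOR 100101 = 011011
Remainder = 11011 (nonzero — an error is detected).

11011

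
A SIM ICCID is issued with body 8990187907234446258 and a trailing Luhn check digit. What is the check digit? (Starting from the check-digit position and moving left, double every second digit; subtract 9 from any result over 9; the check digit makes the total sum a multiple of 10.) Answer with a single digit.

5

Partial digits right→left: 8 5 2 6 4 4 4 3 2 7 0 9 7 8 1 0 9 9 8
Double every second digit counting from the check-digit position (so the 1st, 3rd, 5th, ... of the partial from the right).
  doubled (with −9 where >9): 7 4 8 8 4 0 5 2 9 7 → sum 54
  kept as-is: 5 6 4 3 7 9 8 0 9 → sum 51
Total = 54 + 51 = 105.
Check digit = (10 − (105 mod 10)) mod 10 = 5.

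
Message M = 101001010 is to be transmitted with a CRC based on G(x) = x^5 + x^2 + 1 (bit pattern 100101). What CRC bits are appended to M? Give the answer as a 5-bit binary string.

Append 5 zeros: 10100101000000. Divide by 100101 (XOR where the leading bit is 1):
  pos 0: 101001 XOR 100101 = 001100
  pos 2: 110001 XOR 100101 = 010100
  pos 3: 101000 XOR 100101 = 001101
  pos 5: 110100 XOR 100101 = 010001
  pos 6: 100010 XOR 100101 = 000111
Remainder (last 5 bits) = 11100. This is the CRC / FCS.

11100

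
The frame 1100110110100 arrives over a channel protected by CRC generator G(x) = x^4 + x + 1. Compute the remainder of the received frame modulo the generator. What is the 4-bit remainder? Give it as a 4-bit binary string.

1110

Modulo-2 division of 1100110110100 by 10011:
  pos 0: 11001 XOR 10011 = 01010
  pos 1: 10101 XOR 10011 = 00110
  pos 3: 11001 XOR 10011 = 01010
  pos 4: 10101 XOR 10011 = 00110
  pos 6: 11001 XOR 10011 = 01010
  pos 7: 10100 XOR 10011 = 00111
Remainder = 1110 (nonzero — an error is detected).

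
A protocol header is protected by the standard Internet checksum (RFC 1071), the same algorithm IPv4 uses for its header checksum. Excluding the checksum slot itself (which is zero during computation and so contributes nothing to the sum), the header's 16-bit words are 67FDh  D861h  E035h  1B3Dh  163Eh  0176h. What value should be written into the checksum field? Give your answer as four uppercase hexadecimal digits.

AC79

One's-complement addition (fold any carry out of bit 15 back into bit 0):
  0x67FD + 0xD861 = 0x1405E → wrap carry → 0x405F
  0x405F + 0xE035 = 0x12094 → wrap carry → 0x2095
  0x2095 + 0x1B3D = 0x03BD2
  0x3BD2 + 0x163E = 0x05210
  0x5210 + 0x0176 = 0x05386
One's-complement sum = 0x5386.
Checksum = ~0x5386 & 0xFFFF = 0xAC79.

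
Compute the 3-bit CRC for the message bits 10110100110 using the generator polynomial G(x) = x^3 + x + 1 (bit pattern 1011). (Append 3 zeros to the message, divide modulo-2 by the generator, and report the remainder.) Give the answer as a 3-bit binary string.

Append 3 zeros: 10110100110000. Divide by 1011 (XOR where the leading bit is 1):
  pos 0: 1011 XOR 1011 = 0000
  pos 5: 1001 XOR 1011 = 0010
  pos 7: 1010 XOR 1011 = 0001
  pos 10: 1000 XOR 1011 = 0011
Remainder (last 3 bits) = 011. This is the CRC / FCS.

011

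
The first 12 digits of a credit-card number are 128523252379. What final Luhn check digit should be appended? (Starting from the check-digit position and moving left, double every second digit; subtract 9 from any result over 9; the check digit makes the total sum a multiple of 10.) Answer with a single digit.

Partial digits right→left: 9 7 3 2 5 2 3 2 5 8 2 1
Double every second digit counting from the check-digit position (so the 1st, 3rd, 5th, ... of the partial from the right).
  doubled (with −9 where >9): 9 6 1 6 1 4 → sum 27
  kept as-is: 7 2 2 2 8 1 → sum 22
Total = 27 + 22 = 49.
Check digit = (10 − (49 mod 10)) mod 10 = 1.

1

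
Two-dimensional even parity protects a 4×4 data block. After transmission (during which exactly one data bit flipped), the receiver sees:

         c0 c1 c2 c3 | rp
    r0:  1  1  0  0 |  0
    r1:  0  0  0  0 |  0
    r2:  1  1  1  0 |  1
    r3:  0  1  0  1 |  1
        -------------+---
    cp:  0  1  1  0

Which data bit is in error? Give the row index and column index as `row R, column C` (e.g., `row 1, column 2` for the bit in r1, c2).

row 3, column 3

Recompute each row's even parity and compare to rp:
  r0: data parity 0, sent rp 0 → ok
  r1: data parity 0, sent rp 0 → ok
  r2: data parity 1, sent rp 1 → ok
  r3: data parity 0, sent rp 1 → mismatch
Recompute each column's even parity and compare to cp:
  c0: data parity 0, sent cp 0 → ok
  c1: data parity 1, sent cp 1 → ok
  c2: data parity 1, sent cp 1 → ok
  c3: data parity 1, sent cp 0 → mismatch
Exactly one row (r3) and one column (c3) fail → the flipped bit is at their intersection.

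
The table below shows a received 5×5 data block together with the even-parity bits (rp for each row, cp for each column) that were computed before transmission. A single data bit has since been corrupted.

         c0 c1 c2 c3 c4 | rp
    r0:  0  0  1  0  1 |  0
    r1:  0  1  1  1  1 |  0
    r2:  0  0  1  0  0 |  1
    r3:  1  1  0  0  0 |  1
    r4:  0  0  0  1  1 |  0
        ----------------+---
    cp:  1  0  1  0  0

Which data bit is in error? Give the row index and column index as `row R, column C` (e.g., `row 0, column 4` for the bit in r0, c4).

row 3, column 4

Recompute each row's even parity and compare to rp:
  r0: data parity 0, sent rp 0 → ok
  r1: data parity 0, sent rp 0 → ok
  r2: data parity 1, sent rp 1 → ok
  r3: data parity 0, sent rp 1 → mismatch
  r4: data parity 0, sent rp 0 → ok
Recompute each column's even parity and compare to cp:
  c0: data parity 1, sent cp 1 → ok
  c1: data parity 0, sent cp 0 → ok
  c2: data parity 1, sent cp 1 → ok
  c3: data parity 0, sent cp 0 → ok
  c4: data parity 1, sent cp 0 → mismatch
Exactly one row (r3) and one column (c4) fail → the flipped bit is at their intersection.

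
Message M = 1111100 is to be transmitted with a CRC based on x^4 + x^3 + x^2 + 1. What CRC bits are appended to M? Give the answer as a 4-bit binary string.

Append 4 zeros: 11111000000. Divide by 11101 (XOR where the leading bit is 1):
  pos 0: 11111 XOR 11101 = 00010
  pos 3: 10000 XOR 11101 = 01101
  pos 4: 11010 XOR 11101 = 00111
  pos 6: 11100 XOR 11101 = 00001
Remainder (last 4 bits) = 0001. This is the CRC / FCS.

0001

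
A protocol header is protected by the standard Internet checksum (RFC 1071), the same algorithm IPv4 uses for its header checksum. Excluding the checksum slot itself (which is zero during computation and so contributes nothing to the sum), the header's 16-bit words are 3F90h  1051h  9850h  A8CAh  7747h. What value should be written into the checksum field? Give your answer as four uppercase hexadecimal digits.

F7BB

One's-complement addition (fold any carry out of bit 15 back into bit 0):
  0x3F90 + 0x1051 = 0x04FE1
  0x4FE1 + 0x9850 = 0x0E831
  0xE831 + 0xA8CA = 0x190FB → wrap carry → 0x90FC
  0x90FC + 0x7747 = 0x10843 → wrap carry → 0x0844
One's-complement sum = 0x0844.
Checksum = ~0x0844 & 0xFFFF = 0xF7BB.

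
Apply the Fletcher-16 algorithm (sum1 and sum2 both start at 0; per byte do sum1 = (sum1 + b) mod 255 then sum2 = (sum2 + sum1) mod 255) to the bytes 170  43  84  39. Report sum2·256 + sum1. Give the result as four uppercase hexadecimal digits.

FB51

Running sums (mod 255):
  after byte 0 (170): sum1=170, sum2=170
  after byte 1 (43): sum1=213, sum2=128
  after byte 2 (84): sum1=42, sum2=170
  after byte 3 (39): sum1=81, sum2=251
Checksum = sum2·256 + sum1 = 251·256 + 81 = 64337 = 0xFB51.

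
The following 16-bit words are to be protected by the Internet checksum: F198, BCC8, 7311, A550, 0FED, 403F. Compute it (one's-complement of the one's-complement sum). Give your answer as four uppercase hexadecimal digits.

One's-complement addition (fold any carry out of bit 15 back into bit 0):
  0xF198 + 0xBCC8 = 0x1AE60 → wrap carry → 0xAE61
  0xAE61 + 0x7311 = 0x12172 → wrap carry → 0x2173
  0x2173 + 0xA550 = 0x0C6C3
  0xC6C3 + 0x0FED = 0x0D6B0
  0xD6B0 + 0x403F = 0x116EF → wrap carry → 0x16F0
One's-complement sum = 0x16F0.
Checksum = ~0x16F0 & 0xFFFF = 0xE90F.

E90F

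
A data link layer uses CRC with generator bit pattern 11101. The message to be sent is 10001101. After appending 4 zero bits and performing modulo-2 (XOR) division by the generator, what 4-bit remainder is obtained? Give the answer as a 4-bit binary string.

1111

Append 4 zeros: 100011010000. Divide by 11101 (XOR where the leading bit is 1):
  pos 0: 10001 XOR 11101 = 01100
  pos 1: 11001 XOR 11101 = 00100
  pos 3: 10001 XOR 11101 = 01100
  pos 4: 11000 XOR 11101 = 00101
  pos 6: 10100 XOR 11101 = 01001
  pos 7: 10010 XOR 11101 = 01111
Remainder (last 4 bits) = 1111. This is the CRC / FCS.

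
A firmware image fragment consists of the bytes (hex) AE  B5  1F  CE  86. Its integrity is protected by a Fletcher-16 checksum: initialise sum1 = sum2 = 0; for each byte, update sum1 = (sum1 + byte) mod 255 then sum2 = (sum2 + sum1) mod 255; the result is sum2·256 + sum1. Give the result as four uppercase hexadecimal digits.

Running sums (mod 255):
  after byte 0 (AE): sum1=174, sum2=174
  after byte 1 (B5): sum1=100, sum2=19
  after byte 2 (1F): sum1=131, sum2=150
  after byte 3 (CE): sum1=82, sum2=232
  after byte 4 (86): sum1=216, sum2=193
Checksum = sum2·256 + sum1 = 193·256 + 216 = 49624 = 0xC1D8.

C1D8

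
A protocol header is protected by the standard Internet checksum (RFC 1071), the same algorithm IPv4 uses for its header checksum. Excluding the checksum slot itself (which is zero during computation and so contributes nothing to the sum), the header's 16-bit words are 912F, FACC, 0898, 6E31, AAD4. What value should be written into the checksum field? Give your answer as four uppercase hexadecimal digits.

One's-complement addition (fold any carry out of bit 15 back into bit 0):
  0x912F + 0xFACC = 0x18BFB → wrap carry → 0x8BFC
  0x8BFC + 0x0898 = 0x09494
  0x9494 + 0x6E31 = 0x102C5 → wrap carry → 0x02C6
  0x02C6 + 0xAAD4 = 0x0AD9A
One's-complement sum = 0xAD9A.
Checksum = ~0xAD9A & 0xFFFF = 0x5265.

5265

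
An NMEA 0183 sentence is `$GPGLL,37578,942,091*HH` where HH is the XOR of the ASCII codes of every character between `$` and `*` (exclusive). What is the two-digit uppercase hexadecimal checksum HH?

45

XOR the ASCII codes of the payload characters:
  'G' = 0x47 → acc = 0x47
  'P' = 0x50 → acc = 0x17
  'G' = 0x47 → acc = 0x50
  'L' = 0x4C → acc = 0x1C
  'L' = 0x4C → acc = 0x50
  ',' = 0x2C → acc = 0x7C
  '3' = 0x33 → acc = 0x4F
  '7' = 0x37 → acc = 0x78
  '5' = 0x35 → acc = 0x4D
  '7' = 0x37 → acc = 0x7A
  '8' = 0x38 → acc = 0x42
  ',' = 0x2C → acc = 0x6E
  '9' = 0x39 → acc = 0x57
  '4' = 0x34 → acc = 0x63
  '2' = 0x32 → acc = 0x51
  ',' = 0x2C → acc = 0x7D
  '0' = 0x30 → acc = 0x4D
  '9' = 0x39 → acc = 0x74
  '1' = 0x31 → acc = 0x45
Checksum = 0x45.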